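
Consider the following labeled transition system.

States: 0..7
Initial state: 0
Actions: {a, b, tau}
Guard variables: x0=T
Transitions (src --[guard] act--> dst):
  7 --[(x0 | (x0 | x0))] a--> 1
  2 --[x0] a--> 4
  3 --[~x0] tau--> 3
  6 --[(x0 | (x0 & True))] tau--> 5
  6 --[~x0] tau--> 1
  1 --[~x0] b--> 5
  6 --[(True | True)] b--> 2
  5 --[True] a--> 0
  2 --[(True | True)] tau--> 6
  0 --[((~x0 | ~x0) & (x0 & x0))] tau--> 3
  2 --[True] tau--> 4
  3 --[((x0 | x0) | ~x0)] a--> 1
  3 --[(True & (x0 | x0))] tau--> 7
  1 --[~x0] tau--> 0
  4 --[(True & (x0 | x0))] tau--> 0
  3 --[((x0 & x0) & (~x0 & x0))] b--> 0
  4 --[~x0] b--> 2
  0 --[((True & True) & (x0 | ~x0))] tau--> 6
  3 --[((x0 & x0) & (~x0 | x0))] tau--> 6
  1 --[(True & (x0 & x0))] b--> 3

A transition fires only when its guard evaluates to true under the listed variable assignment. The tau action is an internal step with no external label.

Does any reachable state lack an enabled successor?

Answer: DEADLOCK-FREE

Analysis:
R = {0,2,4,5,6}
  0: tau→6  [deg 1]
  2: a→4  tau→4  tau→6  [deg 3]
  4: tau→0  [deg 1]
  5: a→0  [deg 1]
  6: b→2  tau→5  [deg 2]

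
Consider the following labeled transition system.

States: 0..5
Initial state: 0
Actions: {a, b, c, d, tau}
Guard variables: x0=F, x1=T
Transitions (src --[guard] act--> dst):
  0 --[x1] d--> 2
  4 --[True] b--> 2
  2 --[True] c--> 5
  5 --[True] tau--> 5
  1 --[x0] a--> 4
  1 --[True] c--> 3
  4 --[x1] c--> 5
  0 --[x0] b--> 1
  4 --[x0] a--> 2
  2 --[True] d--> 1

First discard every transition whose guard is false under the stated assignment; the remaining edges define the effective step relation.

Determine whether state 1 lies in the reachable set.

7 transition(s) survive guard evaluation.
L0 = {0}
L1 = {2}  cumulative {0,2}
L2 = {1,5}  cumulative {0,1,2,5}
L3 = {3}  cumulative {0,1,2,3,5}
R = {0,1,2,3,5}
trace reaching 1: d·d

Answer: REACHABLE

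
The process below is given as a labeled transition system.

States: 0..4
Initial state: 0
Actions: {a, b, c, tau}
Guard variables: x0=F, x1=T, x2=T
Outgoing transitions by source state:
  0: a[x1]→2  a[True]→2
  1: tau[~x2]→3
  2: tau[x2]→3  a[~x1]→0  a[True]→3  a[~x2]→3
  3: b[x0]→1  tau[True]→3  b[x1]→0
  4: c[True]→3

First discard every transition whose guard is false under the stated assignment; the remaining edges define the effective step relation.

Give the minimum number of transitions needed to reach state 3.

Answer: 2

Working:
Breadth-first toward 3:
  L0 = {0}
  L1 = {2}
  L2 = {3}
first hit 3 at d=2 via a·a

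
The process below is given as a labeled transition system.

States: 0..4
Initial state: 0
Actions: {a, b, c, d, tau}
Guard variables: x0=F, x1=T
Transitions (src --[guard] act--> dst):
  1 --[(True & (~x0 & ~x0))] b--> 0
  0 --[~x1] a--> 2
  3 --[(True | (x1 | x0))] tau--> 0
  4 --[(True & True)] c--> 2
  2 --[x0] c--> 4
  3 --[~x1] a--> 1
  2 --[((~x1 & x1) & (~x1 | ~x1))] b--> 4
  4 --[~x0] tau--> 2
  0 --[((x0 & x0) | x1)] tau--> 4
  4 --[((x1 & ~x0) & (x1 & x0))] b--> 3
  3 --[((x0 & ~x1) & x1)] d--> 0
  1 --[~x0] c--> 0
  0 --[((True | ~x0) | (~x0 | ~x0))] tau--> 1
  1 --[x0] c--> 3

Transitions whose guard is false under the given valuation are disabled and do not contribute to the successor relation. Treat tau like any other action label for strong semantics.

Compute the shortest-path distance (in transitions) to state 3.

Breadth-first toward 3:
  Layer 0: {0}
  Layer 1: {1,4}
  Layer 2: {2}
3 never appears.

Answer: UNREACHABLE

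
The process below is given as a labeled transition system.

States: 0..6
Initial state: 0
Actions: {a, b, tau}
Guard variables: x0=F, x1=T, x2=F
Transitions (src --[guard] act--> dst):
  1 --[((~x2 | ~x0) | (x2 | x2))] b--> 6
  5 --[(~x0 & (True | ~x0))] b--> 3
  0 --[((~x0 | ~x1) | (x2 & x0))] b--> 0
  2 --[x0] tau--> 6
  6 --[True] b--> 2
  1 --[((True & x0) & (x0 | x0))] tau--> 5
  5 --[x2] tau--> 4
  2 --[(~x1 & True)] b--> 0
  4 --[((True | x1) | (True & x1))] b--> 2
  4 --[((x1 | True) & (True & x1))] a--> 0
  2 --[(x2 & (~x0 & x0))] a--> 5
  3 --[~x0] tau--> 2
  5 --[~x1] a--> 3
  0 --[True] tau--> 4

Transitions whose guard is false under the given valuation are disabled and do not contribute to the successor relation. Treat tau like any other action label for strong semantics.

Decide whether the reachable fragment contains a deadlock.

Reach set: {0,2,4}
  0: b→0  tau→4  [2 out]
  2: ∅  [no exit]
  4: a→0  b→2  [2 out]
Path to 2: tau·b

Answer: DEADLOCK at state 2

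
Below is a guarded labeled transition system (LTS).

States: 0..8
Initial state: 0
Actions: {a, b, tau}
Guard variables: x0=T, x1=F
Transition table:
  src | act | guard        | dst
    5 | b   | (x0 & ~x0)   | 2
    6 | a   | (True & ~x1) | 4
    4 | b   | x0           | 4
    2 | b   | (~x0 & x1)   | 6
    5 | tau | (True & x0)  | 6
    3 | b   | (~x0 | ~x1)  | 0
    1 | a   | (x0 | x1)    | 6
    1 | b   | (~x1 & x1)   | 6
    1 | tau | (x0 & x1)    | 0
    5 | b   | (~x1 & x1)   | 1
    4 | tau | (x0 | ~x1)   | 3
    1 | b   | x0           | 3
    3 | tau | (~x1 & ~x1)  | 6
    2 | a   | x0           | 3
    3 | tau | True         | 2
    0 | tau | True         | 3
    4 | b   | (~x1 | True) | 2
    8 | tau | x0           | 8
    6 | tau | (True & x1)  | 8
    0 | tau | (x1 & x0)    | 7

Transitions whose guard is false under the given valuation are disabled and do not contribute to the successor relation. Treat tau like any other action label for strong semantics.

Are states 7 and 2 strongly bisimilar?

Answer: NOT BISIMILAR

Trace:
Bisimulation quotient by refinement:
  round 0: {{0,1,2,3,4,5,6,7,8}}
  round 1: {{0,5,8},{1},{2,6},{3,4},{7}}
  round 2: {{0},{1},{2,6},{3},{4},{5},{7},{8}}
  round 3: {{0},{1},{2},{3},{4},{5},{6},{7},{8}}
9 equivalence class(es) (converged in 4)
[7]={7}  [2]={2}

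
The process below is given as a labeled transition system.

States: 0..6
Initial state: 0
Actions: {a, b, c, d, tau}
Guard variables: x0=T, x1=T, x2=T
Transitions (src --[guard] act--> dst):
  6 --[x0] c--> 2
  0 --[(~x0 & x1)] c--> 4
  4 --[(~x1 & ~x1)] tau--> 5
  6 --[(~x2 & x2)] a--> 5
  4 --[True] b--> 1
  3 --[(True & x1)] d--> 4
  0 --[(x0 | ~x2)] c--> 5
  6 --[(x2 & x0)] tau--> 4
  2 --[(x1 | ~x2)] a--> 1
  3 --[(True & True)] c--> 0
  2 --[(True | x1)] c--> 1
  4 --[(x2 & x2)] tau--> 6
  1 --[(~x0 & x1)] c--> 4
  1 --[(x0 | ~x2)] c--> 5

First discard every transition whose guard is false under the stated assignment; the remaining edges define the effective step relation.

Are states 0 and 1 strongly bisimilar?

Compute ~ classes (split until stable):
  π0 = {{0,1,2,3,4,5,6}}
  π1 = {{0,1},{2},{3},{4},{5},{6}}
stable after 2 split(s): 6 block(s)
class of 0: {0,1}; class of 1: {0,1}

Answer: BISIMILAR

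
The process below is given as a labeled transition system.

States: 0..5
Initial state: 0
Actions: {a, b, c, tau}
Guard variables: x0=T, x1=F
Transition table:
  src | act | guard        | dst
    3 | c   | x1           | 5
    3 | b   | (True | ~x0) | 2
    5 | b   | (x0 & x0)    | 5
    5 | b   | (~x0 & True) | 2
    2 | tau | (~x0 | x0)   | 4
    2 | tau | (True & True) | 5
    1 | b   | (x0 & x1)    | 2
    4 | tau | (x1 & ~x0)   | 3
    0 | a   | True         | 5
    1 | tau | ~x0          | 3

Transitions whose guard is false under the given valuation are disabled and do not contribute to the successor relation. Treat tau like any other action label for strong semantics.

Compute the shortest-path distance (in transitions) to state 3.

Answer: UNREACHABLE

Analysis:
Layered search for 3:
  Layer 0: {0}
  Layer 1: {5}
3 never appears.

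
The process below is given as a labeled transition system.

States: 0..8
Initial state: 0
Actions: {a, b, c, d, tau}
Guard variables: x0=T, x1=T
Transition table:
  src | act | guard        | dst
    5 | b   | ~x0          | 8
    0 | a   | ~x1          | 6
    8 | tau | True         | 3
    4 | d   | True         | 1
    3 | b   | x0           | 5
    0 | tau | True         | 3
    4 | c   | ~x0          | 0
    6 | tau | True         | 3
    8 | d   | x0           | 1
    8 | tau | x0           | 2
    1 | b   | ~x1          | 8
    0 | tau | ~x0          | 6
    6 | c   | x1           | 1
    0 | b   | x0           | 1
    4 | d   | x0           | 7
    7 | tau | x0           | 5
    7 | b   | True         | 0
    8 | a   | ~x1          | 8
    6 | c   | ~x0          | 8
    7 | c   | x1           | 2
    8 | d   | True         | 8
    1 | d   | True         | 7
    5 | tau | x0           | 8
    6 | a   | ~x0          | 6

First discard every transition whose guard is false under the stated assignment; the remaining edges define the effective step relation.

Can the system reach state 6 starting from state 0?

Answer: UNREACHABLE

Trace:
After dropping false guards: 16 live edges.
Layer 0: {0}
Layer 1: {1,3}  cumulative {0,1,3}
Layer 2: {5,7}  cumulative {0,1,3,5,7}
Layer 3: {2,8}  cumulative {0,1,2,3,5,7,8}
Reachable = {0,1,2,3,5,7,8}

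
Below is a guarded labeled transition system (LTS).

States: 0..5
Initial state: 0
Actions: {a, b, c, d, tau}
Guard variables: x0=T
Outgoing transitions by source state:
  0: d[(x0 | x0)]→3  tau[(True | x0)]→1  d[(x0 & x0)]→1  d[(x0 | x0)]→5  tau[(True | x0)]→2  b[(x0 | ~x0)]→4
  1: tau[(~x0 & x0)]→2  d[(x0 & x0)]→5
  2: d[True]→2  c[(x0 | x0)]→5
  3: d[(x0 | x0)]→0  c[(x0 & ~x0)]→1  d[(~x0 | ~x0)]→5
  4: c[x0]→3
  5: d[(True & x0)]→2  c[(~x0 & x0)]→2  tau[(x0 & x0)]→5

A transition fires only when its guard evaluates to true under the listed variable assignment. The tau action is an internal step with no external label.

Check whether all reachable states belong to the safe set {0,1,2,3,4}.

Safe = {0,1,2,3,4}
R = {0,1,2,3,4,5}
  0: safe
  1: safe
  2: safe
  3: safe
  4: safe
  5: outside
counterexample path to 5: d

Answer: INVARIANT VIOLATED at state 5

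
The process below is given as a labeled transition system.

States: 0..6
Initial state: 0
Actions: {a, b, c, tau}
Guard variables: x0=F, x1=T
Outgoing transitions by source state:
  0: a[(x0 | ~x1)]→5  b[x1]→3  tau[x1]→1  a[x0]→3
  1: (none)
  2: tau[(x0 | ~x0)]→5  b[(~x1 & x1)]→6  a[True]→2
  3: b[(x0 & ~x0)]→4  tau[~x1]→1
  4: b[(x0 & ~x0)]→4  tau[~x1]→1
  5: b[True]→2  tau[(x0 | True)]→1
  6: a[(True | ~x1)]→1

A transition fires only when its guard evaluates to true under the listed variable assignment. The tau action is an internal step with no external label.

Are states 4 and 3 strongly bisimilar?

Refine partition for ~:
  π0 = {{0,1,2,3,4,5,6}}
  π1 = {{0,5},{1,3,4},{2},{6}}
  π2 = {{0},{1,3,4},{2},{5},{6}}
Fixed point at round 3; 5 class(es).
[4]={1,3,4}  [3]={1,3,4}

Answer: BISIMILAR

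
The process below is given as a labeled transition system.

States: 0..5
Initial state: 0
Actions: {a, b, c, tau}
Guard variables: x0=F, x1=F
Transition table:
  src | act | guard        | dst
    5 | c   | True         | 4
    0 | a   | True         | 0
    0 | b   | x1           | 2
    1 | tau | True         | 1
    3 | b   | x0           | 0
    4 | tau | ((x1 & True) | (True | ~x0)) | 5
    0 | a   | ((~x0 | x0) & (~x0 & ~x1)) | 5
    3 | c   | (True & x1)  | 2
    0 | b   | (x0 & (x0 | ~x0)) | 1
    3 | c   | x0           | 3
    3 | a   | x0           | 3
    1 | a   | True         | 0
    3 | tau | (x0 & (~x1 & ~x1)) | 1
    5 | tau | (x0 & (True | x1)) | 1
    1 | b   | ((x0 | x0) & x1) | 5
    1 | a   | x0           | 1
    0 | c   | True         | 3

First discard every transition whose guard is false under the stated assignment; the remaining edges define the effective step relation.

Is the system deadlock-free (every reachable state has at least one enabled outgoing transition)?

R = {0,3,4,5}
  0: a→0  a→5  c→3  [3 out]
  3: ∅  [STUCK]
  4: tau→5  [1 out]
  5: c→4  [1 out]
trace reaching 3: c

Answer: DEADLOCK at state 3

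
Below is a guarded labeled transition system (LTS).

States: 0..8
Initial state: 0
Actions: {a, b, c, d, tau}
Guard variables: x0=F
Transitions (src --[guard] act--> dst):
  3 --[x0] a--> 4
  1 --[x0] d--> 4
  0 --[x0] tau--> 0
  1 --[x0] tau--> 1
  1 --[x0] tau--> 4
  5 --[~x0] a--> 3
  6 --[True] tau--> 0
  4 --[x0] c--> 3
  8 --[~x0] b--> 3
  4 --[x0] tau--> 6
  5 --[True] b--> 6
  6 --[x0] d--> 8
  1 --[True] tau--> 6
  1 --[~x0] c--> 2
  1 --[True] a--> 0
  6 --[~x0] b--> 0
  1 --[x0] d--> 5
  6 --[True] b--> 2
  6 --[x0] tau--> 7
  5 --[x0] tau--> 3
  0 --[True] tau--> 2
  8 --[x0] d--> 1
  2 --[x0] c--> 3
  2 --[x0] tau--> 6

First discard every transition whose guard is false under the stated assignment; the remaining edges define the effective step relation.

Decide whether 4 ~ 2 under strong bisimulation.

Answer: BISIMILAR

Analysis:
Refine partition for ~:
  π0 = {{0,1,2,3,4,5,6,7,8}}
  π1 = {{0},{1},{2,3,4,7},{5},{6},{8}}
Fixed point at round 2; 6 class(es).
4∈{2,3,4,7}, 2∈{2,3,4,7}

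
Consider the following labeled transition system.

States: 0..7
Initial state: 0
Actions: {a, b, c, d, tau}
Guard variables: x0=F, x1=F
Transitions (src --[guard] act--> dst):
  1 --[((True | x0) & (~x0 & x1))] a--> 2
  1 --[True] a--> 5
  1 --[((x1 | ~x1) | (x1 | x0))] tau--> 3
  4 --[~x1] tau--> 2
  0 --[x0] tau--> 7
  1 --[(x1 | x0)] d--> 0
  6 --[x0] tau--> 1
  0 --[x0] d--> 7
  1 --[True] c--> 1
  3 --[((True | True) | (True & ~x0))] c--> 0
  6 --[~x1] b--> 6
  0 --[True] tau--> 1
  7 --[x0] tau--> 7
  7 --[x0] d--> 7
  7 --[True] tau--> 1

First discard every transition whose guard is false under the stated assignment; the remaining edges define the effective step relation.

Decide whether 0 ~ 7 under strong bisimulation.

Answer: BISIMILAR

Trace:
Refine partition for ~:
  P[0] = {{0,1,2,3,4,5,6,7}}
  P[1] = {{0,4,7},{1},{2,5},{3},{6}}
  P[2] = {{0,7},{1},{2,5},{3},{4},{6}}
6 equivalence class(es) (converged in 3)
class of 0: {0,7}; class of 7: {0,7}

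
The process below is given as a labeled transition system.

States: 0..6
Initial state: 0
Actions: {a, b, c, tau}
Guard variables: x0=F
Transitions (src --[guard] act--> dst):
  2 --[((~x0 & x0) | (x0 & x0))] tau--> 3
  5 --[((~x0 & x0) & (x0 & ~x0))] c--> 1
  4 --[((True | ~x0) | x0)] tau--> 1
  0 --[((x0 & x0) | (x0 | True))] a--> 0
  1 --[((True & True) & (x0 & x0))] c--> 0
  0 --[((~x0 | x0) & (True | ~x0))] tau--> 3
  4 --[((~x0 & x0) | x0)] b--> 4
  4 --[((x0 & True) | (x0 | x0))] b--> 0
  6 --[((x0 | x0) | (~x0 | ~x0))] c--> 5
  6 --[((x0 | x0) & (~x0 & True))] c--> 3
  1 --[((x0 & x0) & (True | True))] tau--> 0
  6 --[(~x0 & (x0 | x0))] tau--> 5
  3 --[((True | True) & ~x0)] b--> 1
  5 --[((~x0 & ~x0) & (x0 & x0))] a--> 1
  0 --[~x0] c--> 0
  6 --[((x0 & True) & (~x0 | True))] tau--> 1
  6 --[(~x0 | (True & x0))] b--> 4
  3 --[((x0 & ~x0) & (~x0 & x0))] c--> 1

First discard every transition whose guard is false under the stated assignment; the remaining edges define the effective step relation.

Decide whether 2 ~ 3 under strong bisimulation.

Answer: NOT BISIMILAR

Working:
Refine partition for ~:
  P[0] = {{0,1,2,3,4,5,6}}
  P[1] = {{0},{1,2,5},{3},{4},{6}}
Fixed point at round 2; 5 class(es).
[2]={1,2,5}  [3]={3}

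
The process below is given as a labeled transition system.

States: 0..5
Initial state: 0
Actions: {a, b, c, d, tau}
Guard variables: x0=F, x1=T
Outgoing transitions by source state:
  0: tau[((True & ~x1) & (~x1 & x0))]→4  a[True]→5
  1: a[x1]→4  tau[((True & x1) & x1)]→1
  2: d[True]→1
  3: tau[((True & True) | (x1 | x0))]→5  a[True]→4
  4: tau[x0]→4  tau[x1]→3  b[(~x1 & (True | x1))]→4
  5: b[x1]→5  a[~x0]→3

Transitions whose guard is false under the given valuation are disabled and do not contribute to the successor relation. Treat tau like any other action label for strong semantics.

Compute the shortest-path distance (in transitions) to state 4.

Answer: 3

Trace:
Breadth-first toward 4:
  depth 0: {0}
  depth 1: {5}
  depth 2: {3}
  depth 3: {4}
depth(4)=3, e.g. a·a·a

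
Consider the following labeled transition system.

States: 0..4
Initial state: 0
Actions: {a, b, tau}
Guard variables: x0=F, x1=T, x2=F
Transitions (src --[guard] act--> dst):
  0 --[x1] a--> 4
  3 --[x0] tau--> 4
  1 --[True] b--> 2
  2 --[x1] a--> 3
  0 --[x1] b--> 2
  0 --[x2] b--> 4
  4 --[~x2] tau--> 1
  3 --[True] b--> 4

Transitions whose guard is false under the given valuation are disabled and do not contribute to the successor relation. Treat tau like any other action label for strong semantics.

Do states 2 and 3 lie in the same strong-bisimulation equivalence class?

Refine partition for ~:
  round 0: {{0,1,2,3,4}}
  round 1: {{0},{1,3},{2},{4}}
  round 2: {{0},{1},{2},{3},{4}}
stable after 3 split(s): 5 block(s)
class of 2: {2}; class of 3: {3}

Answer: NOT BISIMILAR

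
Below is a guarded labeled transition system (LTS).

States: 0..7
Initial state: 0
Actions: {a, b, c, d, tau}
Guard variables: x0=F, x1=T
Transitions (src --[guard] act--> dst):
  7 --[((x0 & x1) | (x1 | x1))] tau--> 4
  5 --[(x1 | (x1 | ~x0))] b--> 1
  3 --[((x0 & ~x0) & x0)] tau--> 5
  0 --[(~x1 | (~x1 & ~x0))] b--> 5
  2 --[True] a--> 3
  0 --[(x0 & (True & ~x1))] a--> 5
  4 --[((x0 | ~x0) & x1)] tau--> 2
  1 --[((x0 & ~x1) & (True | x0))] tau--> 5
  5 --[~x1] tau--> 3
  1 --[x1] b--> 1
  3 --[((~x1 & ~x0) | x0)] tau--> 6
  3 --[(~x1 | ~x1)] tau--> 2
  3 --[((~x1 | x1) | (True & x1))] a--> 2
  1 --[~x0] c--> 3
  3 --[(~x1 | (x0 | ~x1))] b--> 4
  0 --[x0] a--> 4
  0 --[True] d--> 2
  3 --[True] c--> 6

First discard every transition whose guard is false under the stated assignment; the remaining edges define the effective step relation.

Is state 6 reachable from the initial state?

Answer: REACHABLE

Working:
9 transition(s) survive guard evaluation.
L0 = {0}
L1 = {2}  total {0,2}
L2 = {3}  total {0,2,3}
L3 = {6}  total {0,2,3,6}
Reach set: {0,2,3,6}
Path to 6: d·a·c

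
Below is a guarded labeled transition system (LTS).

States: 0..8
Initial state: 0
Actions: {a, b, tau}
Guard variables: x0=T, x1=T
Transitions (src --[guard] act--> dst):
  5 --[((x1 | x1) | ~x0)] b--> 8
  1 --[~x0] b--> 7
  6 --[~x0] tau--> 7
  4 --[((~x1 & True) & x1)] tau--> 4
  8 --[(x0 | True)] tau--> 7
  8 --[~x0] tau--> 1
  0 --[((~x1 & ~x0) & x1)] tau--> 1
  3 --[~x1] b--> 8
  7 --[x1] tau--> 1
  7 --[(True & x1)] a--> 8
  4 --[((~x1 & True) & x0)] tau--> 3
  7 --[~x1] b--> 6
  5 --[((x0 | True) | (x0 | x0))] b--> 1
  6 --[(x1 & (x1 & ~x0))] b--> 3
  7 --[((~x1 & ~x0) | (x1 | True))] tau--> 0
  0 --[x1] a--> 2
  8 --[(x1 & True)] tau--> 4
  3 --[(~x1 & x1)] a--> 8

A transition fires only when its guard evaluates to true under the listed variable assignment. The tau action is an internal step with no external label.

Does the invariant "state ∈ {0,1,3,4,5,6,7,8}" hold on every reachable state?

Inv-set: {0,1,3,4,5,6,7,8}
Reach set: {0,2}
  0: ✓
  2: ✗ unsafe
witness against invariant: a → 2

Answer: INVARIANT VIOLATED at state 2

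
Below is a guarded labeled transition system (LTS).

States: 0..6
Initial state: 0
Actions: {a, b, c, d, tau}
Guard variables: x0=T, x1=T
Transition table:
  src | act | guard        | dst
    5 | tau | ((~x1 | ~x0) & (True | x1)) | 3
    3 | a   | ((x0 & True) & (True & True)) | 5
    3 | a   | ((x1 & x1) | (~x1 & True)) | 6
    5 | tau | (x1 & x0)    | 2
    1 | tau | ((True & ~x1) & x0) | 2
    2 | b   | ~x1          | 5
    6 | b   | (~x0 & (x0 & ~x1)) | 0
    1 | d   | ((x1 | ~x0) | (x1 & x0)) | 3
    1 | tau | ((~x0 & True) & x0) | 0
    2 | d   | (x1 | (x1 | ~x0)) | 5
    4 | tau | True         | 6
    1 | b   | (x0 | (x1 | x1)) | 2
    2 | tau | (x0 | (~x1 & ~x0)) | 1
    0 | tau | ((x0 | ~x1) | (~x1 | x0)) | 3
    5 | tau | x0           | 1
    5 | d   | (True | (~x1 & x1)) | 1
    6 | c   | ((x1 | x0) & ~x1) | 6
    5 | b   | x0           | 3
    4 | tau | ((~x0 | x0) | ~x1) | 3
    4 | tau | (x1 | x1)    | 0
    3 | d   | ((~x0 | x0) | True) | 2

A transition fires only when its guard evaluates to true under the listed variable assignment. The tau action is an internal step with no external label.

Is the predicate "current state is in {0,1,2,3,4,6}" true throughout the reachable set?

Inv-set: {0,1,2,3,4,6}
R = {0,1,2,3,5,6}
  0: ✓
  1: ✓
  2: ✓
  3: ✓
  5: ✗ unsafe
  6: ✓
witness against invariant: tau·a → 5

Answer: INVARIANT VIOLATED at state 5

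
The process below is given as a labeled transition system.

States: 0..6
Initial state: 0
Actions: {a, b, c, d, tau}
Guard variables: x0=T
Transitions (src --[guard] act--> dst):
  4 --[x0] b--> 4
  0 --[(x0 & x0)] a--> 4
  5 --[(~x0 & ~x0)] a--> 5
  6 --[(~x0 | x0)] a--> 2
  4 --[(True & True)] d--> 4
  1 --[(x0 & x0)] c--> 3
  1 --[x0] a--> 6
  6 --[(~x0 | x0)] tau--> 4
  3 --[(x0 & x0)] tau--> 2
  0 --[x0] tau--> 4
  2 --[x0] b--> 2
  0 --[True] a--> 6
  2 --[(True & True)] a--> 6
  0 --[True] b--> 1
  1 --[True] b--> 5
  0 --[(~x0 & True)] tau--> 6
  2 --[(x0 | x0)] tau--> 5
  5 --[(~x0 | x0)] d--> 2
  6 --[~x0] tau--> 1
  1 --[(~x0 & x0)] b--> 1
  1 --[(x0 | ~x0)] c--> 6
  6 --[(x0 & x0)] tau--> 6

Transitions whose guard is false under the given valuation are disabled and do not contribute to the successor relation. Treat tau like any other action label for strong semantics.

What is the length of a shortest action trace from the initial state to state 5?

BFS to 5:
  Layer 0: {0}
  Layer 1: {1,4,6}
  Layer 2: {2,3,5}
5 enters at depth 2; path b·b

Answer: 2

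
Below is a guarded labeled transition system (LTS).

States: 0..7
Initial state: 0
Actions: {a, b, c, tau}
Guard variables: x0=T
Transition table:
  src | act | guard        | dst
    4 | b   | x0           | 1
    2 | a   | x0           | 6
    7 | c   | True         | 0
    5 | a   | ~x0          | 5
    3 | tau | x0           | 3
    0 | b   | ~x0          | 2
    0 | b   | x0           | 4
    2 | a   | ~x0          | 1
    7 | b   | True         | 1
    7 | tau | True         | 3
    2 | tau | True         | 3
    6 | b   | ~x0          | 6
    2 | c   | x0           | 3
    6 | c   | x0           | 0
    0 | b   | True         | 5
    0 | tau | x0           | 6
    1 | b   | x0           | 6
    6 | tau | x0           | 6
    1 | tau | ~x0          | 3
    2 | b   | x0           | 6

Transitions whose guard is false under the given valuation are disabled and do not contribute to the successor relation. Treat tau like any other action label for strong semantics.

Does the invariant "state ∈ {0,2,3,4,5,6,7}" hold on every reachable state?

Safe = {0,2,3,4,5,6,7}
Reach set: {0,1,4,5,6}
  0: ok
  1: outside
  4: ok
  5: ok
  6: ok
counterexample path to 1: b·b

Answer: INVARIANT VIOLATED at state 1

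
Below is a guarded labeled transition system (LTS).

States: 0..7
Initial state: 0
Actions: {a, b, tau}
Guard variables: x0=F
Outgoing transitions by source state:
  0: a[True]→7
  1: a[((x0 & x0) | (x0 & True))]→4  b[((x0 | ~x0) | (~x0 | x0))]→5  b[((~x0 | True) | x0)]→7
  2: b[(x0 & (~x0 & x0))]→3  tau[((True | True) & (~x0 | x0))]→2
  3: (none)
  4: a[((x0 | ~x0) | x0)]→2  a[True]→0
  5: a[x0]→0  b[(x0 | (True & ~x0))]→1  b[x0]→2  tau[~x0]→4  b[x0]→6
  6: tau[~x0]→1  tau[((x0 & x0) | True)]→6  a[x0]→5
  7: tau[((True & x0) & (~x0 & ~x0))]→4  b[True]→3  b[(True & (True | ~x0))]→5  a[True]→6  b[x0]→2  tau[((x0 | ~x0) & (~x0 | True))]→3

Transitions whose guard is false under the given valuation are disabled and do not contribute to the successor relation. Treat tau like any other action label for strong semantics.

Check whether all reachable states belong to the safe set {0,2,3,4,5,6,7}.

Inv-set: {0,2,3,4,5,6,7}
Reachable = {0,1,2,3,4,5,6,7}
  0: safe
  1: outside
  2: safe
  3: safe
  4: safe
  5: safe
  6: safe
  7: safe
reach 1 via a·b·b — violates

Answer: INVARIANT VIOLATED at state 1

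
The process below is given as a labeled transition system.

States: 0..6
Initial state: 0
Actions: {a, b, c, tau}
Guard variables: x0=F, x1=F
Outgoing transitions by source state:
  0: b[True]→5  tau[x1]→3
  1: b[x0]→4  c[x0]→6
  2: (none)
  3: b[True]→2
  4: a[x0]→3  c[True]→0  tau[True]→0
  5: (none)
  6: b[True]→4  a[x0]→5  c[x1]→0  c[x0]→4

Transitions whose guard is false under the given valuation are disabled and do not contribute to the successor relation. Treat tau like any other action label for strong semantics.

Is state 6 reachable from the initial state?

Answer: UNREACHABLE

Working:
After dropping false guards: 5 live edges.
L0 = {0}
L1 = {5}  now seen {0,5}
Reach set: {0,5}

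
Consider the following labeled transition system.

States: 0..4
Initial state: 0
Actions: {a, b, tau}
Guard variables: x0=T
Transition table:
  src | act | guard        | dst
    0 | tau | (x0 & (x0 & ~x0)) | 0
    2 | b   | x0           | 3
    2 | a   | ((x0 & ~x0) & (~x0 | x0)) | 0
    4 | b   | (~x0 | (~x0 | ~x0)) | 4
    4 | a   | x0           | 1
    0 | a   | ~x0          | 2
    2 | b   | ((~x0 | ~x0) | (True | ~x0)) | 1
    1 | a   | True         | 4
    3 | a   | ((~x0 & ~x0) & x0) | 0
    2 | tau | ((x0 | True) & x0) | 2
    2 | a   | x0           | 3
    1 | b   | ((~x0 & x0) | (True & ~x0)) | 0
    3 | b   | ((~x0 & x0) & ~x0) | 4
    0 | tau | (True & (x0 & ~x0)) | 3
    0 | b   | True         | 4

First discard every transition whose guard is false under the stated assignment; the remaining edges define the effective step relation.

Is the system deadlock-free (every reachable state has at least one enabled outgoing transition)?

Answer: DEADLOCK-FREE

Working:
Reach set: {0,1,4}
  0: b→4  [1 exit(s)]
  1: a→4  [1 exit(s)]
  4: a→1  [1 exit(s)]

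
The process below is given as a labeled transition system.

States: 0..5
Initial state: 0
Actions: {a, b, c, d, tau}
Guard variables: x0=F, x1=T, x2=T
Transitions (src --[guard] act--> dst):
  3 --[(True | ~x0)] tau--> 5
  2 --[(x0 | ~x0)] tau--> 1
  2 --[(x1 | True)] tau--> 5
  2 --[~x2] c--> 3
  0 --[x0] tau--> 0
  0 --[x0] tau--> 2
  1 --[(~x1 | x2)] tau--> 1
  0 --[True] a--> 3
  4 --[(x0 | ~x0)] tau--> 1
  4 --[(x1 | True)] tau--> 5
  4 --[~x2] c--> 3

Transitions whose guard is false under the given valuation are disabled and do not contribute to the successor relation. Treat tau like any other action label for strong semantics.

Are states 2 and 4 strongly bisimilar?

Compute ~ classes (split until stable):
  P[0] = {{0,1,2,3,4,5}}
  P[1] = {{0},{1,2,3,4},{5}}
  P[2] = {{0},{1},{2,4},{3},{5}}
5 equivalence class(es) (converged in 3)
2∈{2,4}, 4∈{2,4}

Answer: BISIMILAR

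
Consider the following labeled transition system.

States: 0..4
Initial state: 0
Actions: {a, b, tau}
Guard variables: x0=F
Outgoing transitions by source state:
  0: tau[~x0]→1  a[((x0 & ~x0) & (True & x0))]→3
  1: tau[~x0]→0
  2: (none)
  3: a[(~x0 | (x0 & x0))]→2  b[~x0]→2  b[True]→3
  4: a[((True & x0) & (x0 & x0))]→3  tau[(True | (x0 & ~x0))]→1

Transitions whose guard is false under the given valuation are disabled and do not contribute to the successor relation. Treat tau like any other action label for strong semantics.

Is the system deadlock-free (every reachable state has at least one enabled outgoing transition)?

Reachable = {0,1}
  0: tau→1  [1 out]
  1: tau→0  [1 out]

Answer: DEADLOCK-FREE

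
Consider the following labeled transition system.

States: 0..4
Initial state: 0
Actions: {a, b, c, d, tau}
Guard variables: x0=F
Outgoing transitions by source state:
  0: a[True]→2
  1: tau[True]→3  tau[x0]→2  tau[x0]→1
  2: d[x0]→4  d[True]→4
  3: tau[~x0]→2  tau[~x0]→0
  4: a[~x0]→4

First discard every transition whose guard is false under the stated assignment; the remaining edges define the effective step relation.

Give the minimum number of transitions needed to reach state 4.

BFS to 4:
  Layer 0: {0}
  Layer 1: {2}
  Layer 2: {4}
first hit 4 at d=2 via a·d

Answer: 2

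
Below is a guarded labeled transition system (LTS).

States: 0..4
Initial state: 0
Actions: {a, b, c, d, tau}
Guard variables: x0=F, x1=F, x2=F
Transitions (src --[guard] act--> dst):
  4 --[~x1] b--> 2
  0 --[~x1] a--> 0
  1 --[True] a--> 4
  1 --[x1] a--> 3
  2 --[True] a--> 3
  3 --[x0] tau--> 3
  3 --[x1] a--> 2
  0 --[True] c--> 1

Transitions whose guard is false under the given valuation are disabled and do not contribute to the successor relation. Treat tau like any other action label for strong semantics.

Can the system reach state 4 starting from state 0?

Answer: REACHABLE

Trace:
Guard filter leaves 5 enabled edge(s).
Layer 0: {0}
Layer 1: {1}  total {0,1}
Layer 2: {4}  total {0,1,4}
Layer 3: {2}  total {0,1,2,4}
Layer 4: {3}  total {0,1,2,3,4}
Reachable = {0,1,2,3,4}
trace reaching 4: c·a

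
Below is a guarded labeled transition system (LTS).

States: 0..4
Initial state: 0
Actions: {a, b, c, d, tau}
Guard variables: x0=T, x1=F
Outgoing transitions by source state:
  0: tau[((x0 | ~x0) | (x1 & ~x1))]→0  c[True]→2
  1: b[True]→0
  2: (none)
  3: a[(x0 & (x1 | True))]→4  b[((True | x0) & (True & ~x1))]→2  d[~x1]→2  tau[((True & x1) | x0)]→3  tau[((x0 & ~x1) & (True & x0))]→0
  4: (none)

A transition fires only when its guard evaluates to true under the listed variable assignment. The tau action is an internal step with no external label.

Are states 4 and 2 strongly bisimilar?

Answer: BISIMILAR

Working:
Compute ~ classes (split until stable):
  round 0: {{0,1,2,3,4}}
  round 1: {{0},{1},{2,4},{3}}
Fixed point at round 2; 4 class(es).
[4]={2,4}  [2]={2,4}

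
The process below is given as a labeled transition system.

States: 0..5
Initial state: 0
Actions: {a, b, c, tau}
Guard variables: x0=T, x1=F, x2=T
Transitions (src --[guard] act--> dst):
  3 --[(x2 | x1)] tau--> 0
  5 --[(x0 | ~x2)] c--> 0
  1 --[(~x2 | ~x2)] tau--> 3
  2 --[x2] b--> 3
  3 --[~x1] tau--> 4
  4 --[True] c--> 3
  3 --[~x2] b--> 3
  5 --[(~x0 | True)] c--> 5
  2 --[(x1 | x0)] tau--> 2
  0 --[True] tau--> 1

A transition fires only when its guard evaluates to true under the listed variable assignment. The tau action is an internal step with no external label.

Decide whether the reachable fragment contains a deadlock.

R = {0,1}
  0: tau→1  [deg 1]
  1: ∅  [deadlock]
Path to 1: tau

Answer: DEADLOCK at state 1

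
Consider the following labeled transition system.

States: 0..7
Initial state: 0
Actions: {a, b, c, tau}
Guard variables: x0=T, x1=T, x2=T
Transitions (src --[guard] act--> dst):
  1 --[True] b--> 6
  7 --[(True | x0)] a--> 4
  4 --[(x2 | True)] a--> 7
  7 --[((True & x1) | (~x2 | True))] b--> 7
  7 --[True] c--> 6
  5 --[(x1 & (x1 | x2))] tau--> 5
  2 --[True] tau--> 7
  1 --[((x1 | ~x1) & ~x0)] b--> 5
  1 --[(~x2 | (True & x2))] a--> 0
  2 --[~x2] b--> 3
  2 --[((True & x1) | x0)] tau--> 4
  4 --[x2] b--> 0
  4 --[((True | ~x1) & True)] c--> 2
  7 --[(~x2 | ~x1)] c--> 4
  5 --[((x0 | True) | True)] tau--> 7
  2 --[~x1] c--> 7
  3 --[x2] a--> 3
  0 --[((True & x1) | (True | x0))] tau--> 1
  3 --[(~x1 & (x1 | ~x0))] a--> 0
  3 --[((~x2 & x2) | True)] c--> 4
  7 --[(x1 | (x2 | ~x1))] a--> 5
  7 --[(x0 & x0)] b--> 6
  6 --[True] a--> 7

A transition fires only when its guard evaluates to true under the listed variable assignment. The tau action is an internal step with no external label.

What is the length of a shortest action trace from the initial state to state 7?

BFS to 7:
  L0 = {0}
  L1 = {1}
  L2 = {6}
  L3 = {7}
7 enters at depth 3; path tau·b·a

Answer: 3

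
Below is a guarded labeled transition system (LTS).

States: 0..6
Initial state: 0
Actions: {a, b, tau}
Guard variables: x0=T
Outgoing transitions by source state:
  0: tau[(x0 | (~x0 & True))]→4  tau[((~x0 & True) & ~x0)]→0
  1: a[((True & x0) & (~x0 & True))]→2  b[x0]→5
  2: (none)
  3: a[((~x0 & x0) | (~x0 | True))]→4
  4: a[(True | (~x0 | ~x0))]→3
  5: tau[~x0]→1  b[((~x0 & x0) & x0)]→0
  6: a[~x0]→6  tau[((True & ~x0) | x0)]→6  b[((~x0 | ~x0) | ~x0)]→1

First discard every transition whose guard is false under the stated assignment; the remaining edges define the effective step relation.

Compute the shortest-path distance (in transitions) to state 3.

Answer: 2

Trace:
Layered search for 3:
  Layer 0: {0}
  Layer 1: {4}
  Layer 2: {3}
first hit 3 at d=2 via tau·a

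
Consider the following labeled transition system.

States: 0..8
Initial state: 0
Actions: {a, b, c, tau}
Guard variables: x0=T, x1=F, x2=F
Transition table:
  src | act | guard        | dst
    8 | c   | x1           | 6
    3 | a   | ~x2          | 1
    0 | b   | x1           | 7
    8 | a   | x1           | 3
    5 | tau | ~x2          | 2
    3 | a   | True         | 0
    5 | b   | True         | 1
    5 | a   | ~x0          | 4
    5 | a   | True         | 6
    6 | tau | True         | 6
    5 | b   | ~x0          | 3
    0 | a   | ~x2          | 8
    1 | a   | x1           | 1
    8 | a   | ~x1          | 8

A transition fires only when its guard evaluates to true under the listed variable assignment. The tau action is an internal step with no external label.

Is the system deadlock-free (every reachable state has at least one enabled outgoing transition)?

Reachable = {0,8}
  0: a→8  [deg 1]
  8: a→8  [deg 1]

Answer: DEADLOCK-FREE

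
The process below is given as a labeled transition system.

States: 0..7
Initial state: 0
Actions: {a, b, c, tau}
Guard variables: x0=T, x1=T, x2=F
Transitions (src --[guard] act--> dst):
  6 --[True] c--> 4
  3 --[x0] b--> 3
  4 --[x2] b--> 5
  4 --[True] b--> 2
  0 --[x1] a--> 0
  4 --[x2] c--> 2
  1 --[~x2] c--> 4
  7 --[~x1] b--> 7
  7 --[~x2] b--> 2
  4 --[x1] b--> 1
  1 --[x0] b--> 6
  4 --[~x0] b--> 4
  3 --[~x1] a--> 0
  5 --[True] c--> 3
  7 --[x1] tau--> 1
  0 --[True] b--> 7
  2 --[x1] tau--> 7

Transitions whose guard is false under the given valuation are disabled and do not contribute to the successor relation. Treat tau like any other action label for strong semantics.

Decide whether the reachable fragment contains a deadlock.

R = {0,1,2,4,6,7}
  0: a→0  b→7  [deg 2]
  1: b→6  c→4  [deg 2]
  2: tau→7  [deg 1]
  4: b→1  b→2  [deg 2]
  6: c→4  [deg 1]
  7: b→2  tau→1  [deg 2]

Answer: DEADLOCK-FREE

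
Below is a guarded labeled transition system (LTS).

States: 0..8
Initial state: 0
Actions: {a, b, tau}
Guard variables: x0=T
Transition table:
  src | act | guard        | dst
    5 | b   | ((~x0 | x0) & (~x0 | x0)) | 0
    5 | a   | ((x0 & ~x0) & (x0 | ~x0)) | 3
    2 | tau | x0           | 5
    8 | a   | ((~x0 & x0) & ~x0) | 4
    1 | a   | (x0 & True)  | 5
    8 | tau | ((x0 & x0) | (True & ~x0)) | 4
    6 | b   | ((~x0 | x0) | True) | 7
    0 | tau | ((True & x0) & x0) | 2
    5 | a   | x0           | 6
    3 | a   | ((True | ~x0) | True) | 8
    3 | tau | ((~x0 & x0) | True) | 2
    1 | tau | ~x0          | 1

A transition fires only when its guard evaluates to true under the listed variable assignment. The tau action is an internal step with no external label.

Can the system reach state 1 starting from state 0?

Answer: UNREACHABLE

Analysis:
Guard filter leaves 9 enabled edge(s).
depth 0: {0}
depth 1: {2}  cumulative {0,2}
depth 2: {5}  cumulative {0,2,5}
depth 3: {6}  cumulative {0,2,5,6}
depth 4: {7}  cumulative {0,2,5,6,7}
Reach set: {0,2,5,6,7}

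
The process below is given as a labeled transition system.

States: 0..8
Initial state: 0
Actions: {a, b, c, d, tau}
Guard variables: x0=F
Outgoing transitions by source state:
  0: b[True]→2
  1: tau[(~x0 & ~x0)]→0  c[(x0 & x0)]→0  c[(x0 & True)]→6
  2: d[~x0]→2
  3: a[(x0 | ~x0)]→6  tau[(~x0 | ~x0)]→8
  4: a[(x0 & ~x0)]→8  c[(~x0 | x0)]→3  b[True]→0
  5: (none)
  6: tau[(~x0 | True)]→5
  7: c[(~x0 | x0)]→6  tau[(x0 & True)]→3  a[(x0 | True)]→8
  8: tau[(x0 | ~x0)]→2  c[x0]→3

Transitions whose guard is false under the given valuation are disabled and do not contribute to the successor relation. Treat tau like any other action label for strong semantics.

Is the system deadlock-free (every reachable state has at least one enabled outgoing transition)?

Answer: DEADLOCK-FREE

Analysis:
Reach set: {0,2}
  0: b→2  [deg 1]
  2: d→2  [deg 1]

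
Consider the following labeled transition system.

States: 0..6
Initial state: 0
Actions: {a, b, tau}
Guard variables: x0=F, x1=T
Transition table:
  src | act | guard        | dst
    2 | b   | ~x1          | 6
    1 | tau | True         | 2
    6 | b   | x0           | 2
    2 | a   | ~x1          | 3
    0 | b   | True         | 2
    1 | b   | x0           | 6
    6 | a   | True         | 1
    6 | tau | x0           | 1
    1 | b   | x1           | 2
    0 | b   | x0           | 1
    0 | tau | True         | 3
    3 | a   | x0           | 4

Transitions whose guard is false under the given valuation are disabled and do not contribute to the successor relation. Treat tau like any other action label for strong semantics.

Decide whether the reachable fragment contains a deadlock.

Answer: DEADLOCK at state 2

Analysis:
R = {0,2,3}
  0: b→2  tau→3  [deg 2]
  2: ∅  [no exit]
  3: ∅  [no exit]
Path to 2: b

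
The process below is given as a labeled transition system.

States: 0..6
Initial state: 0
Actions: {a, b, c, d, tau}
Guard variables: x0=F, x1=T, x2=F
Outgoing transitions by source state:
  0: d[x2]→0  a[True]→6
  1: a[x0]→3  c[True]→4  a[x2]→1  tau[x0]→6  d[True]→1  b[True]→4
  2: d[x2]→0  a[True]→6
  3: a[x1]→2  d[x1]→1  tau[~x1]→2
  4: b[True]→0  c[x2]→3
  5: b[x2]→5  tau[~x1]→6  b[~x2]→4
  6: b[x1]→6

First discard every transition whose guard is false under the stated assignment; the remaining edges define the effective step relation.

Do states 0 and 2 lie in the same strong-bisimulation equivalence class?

Answer: BISIMILAR

Analysis:
Bisimulation quotient by refinement:
  P[0] = {{0,1,2,3,4,5,6}}
  P[1] = {{0,2},{1},{3},{4,5,6}}
  P[2] = {{0,2},{1},{3},{4},{5,6}}
  P[3] = {{0,2},{1},{3},{4},{5},{6}}
6 equivalence class(es) (converged in 4)
[0]={0,2}  [2]={0,2}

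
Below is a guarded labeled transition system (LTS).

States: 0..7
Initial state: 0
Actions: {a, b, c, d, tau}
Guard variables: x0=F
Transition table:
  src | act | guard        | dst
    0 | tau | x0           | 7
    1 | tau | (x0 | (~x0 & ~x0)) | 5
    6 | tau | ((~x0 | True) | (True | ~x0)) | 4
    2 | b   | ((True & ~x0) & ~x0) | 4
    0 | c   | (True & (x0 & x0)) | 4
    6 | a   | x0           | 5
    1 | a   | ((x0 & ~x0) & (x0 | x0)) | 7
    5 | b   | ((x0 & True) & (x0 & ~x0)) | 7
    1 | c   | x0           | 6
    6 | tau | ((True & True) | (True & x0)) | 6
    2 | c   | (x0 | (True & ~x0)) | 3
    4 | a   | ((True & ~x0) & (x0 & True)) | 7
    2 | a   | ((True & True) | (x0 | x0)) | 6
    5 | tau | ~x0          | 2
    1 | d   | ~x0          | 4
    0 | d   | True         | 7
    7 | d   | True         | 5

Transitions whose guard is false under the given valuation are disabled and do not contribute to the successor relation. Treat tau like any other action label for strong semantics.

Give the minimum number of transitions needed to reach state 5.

Answer: 2

Trace:
Layered search for 5:
  depth 0: {0}
  depth 1: {7}
  depth 2: {5}
first hit 5 at d=2 via d·d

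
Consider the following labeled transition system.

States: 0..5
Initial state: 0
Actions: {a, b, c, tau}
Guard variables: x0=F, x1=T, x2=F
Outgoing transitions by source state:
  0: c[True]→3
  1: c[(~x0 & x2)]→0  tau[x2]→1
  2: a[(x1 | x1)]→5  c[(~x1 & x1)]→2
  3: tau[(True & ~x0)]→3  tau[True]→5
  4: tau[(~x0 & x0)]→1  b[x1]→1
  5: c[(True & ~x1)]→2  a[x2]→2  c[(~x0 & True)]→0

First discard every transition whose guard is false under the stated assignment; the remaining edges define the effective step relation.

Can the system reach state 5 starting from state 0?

Answer: REACHABLE

Trace:
Guard filter leaves 6 enabled edge(s).
depth 0: {0}
depth 1: {3}  total {0,3}
depth 2: {5}  total {0,3,5}
Reachable = {0,3,5}
trace reaching 5: c·tau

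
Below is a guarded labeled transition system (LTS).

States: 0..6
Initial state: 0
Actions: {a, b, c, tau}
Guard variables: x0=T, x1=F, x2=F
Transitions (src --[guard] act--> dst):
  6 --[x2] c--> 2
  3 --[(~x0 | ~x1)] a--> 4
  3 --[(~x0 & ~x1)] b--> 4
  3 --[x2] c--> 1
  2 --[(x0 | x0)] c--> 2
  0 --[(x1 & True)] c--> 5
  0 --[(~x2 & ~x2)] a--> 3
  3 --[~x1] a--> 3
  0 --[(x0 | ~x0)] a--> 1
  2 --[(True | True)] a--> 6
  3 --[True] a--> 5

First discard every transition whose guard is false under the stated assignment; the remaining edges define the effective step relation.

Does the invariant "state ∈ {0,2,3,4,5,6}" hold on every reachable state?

Answer: INVARIANT VIOLATED at state 1

Analysis:
Safe = {0,2,3,4,5,6}
Reach set: {0,1,3,4,5}
  0: ✓
  1: outside
  3: ✓
  4: ✓
  5: ✓
witness against invariant: a → 1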